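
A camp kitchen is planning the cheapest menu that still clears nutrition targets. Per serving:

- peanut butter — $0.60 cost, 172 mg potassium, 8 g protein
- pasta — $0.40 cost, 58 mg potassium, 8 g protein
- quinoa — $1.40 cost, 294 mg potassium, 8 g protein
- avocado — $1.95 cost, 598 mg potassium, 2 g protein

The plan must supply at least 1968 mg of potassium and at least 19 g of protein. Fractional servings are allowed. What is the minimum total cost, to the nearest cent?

$6.48

Minimising a linear cost over {potassium ≥ 1968, protein ≥ 19, servings ≥ 0} — the optimum is at a vertex, using one or two foods.
peanut butter only: max(1968/172, 19/8) = 11.44 servings → $6.87.
pasta only: max(1968/58, 19/8) = 33.93 servings → $13.57.
quinoa only: max(1968/294, 19/8) = 6.694 servings → $9.37.
avocado only: max(1968/598, 19/2) = 9.5 servings → $18.52.
peanut butter + pasta: the both-tight solution has a negative serving — not a feasible corner.
peanut butter + quinoa with both targets exact would need a negative amount; discard.
peanut butter + avocado with both tight: 1.673 servings and 2.81 servings → $6.48.
pasta + quinoa with both targets exact would need a negative amount; discard.
pasta + avocado with both tight: 1.591 servings and 3.137 servings → $6.75.
quinoa + avocado with both tight: 1.77 servings and 2.421 servings → $7.20.
So the least-cost plan costs $6.48.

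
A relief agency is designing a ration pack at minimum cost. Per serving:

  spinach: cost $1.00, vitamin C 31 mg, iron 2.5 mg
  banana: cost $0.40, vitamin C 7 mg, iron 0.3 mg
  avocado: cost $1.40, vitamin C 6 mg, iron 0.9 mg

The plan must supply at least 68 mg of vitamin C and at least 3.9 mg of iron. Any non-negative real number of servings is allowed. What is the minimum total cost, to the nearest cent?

$2.19

This is a tiny linear program; its minimum lies at a vertex of the feasible set. List the vertices and price them.
spinach only: max(68/31, 3.9/2.5) = 2.194 servings → $2.19.
banana only: max(68/7, 3.9/0.3) = 13 servings → $5.20.
avocado only: max(68/6, 3.9/0.9) = 11.33 servings → $15.87.
spinach + banana with both tight: 0.8415 servings and 5.988 servings → $3.24.
spinach + avocado: the both-tight solution has a negative serving — not a feasible corner.
banana + avocado with both tight: 8.4 servings and 1.533 servings → $5.51.
So the least-cost plan costs $2.19.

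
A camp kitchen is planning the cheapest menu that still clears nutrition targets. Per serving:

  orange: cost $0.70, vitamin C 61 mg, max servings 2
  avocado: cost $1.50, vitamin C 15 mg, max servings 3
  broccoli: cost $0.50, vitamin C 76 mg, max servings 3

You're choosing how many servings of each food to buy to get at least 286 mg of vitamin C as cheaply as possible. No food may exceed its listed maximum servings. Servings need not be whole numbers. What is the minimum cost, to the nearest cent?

$2.17

Cost per mg of vitamin C: broccoli $0.0066, orange $0.0115, avocado $0.1000.
Take 3 servings of broccoli: +228.0 mg vitamin C for $1.50 (total $1.50, still need 58.0 mg).
Take 0.9508 servings of orange: +58.0 mg vitamin C for $0.67 (total $2.17, still need 0.0 mg).
Greedy by cheapest-per-mg is optimal for a single linear constraint, so the minimum cost is $2.17.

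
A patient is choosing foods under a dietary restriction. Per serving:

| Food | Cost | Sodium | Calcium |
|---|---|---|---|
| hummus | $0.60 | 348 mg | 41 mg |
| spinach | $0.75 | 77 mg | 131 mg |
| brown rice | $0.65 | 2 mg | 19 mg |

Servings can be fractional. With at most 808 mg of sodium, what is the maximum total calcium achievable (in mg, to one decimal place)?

Calcium per mg sodium: brown rice 9.5, spinach 1.701, hummus 0.1178.
With no serving limits, spend the whole sodium allowance on brown rice: 808 mg / 2 mg × 19 mg = 7676.0 mg.

7676.0 mg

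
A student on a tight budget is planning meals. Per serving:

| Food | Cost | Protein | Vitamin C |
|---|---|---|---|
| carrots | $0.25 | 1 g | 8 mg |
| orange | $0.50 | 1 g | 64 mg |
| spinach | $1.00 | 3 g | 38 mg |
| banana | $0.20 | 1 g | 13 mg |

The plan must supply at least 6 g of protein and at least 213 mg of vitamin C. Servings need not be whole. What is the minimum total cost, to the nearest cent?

$1.99

Check every corner: each single food scaled to meet both minima, and each pair solved so both constraints bind.
carrots only: max(6/1, 213/8) = 26.62 servings → $6.66.
orange only: max(6/1, 213/64) = 6 servings → $3.00.
spinach only: max(6/3, 213/38) = 5.605 servings → $5.61.
banana only: max(6/1, 213/13) = 16.38 servings → $3.28.
carrots + orange with both tight: 3.054 servings and 2.946 servings → $2.24.
carrots + spinach: intersection lies outside the first quadrant.
carrots + banana with both targets exact would need a negative amount; discard.
orange + spinach with both tight: 2.669 servings and 1.11 servings → $2.44.
orange + banana with both tight: 2.647 servings and 3.353 servings → $1.99.
spinach + banana: intersection lies outside the first quadrant.
The minimum over all feasible corners is $1.99.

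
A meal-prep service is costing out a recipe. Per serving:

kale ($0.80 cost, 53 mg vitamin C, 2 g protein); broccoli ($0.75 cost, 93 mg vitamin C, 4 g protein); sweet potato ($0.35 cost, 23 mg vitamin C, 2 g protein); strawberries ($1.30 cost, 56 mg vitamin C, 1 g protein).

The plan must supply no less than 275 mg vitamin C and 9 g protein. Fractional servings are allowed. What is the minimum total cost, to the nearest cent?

$2.22

kale only: max(275/53, 9/2) = 5.189 servings → $4.15.
broccoli only: max(275/93, 9/4) = 2.957 servings → $2.22.
sweet potato only: max(275/23, 9/2) = 11.96 servings → $4.18.
strawberries only: max(275/56, 9/1) = 9 servings → $11.70.
kale + broccoli: intersection lies outside the first quadrant.
kale + sweet potato: intersection lies outside the first quadrant.
kale + strawberries with both tight: 3.881 servings and 1.237 servings → $4.71.
broccoli + sweet potato: intersection lies outside the first quadrant.
broccoli + strawberries with both tight: 1.748 servings and 2.008 servings → $3.92.
sweet potato + strawberries with both tight: 2.573 servings and 3.854 servings → $5.91.
So the least-cost plan costs $2.22.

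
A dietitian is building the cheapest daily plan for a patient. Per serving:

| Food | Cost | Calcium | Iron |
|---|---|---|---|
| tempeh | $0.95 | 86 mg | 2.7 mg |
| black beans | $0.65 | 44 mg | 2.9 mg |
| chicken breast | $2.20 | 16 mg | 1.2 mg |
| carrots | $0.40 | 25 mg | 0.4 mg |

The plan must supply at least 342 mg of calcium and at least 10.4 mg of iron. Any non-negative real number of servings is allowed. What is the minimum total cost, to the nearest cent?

Check every corner: each single food scaled to meet both minima, and each pair solved so both constraints bind.
tempeh only: max(342/86, 10.4/2.7) = 3.977 servings → $3.78.
black beans only: max(342/44, 10.4/2.9) = 7.773 servings → $5.05.
chicken breast only: max(342/16, 10.4/1.2) = 21.38 servings → $47.02.
carrots only: max(342/25, 10.4/0.4) = 26 servings → $10.40.
tempeh + black beans: intersection lies outside the first quadrant.
tempeh + chicken breast: the both-tight solution has a negative serving — not a feasible corner.
tempeh + carrots with both tight: 3.722 servings and 0.8761 servings → $3.89.
black beans + chicken breast with both targets exact would need a negative amount; discard.
black beans + carrots with both tight: 2.244 servings and 9.73 servings → $5.35.
chicken breast + carrots with both tight: 5.22 servings and 10.34 servings → $15.62.
Cheapest feasible corner: $3.78.

$3.78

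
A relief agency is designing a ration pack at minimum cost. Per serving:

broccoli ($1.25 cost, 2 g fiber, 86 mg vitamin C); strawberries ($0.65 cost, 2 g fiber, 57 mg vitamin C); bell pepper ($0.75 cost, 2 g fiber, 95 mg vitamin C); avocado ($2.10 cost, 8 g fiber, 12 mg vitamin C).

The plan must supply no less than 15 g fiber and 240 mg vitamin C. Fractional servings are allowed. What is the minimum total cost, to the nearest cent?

At the optimum either one food covers both requirements or two foods hit both targets exactly; no other combination can be cheaper.
broccoli only: max(15/2, 240/86) = 7.5 servings → $9.38.
strawberries only: max(15/2, 240/57) = 7.5 servings → $4.88.
bell pepper only: max(15/2, 240/95) = 7.5 servings → $5.62.
avocado only: max(15/8, 240/12) = 20 servings → $42.00.
broccoli + strawberries with both targets exact would need a negative amount; discard.
broccoli + bell pepper: the both-tight solution has a negative serving — not a feasible corner.
broccoli + avocado with both tight: 2.62 servings and 1.22 servings → $5.84.
strawberries + bell pepper: intersection lies outside the first quadrant.
strawberries + avocado with both tight: 4.028 servings and 0.8681 servings → $4.44.
bell pepper + avocado with both tight: 2.364 servings and 1.284 servings → $4.47.
Cheapest feasible corner: $4.44.

$4.44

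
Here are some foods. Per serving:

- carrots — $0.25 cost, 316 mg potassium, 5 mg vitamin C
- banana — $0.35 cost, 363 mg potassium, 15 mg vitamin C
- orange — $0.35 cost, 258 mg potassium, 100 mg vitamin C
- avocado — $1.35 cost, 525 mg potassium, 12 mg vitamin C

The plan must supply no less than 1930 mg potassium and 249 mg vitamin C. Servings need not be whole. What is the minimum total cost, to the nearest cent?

This is a tiny linear program; its minimum lies at a vertex of the feasible set. List the vertices and price them.
carrots only: max(1930/316, 249/5) = 49.8 servings → $12.45.
banana only: max(1930/363, 249/15) = 16.6 servings → $5.81.
orange only: max(1930/258, 249/100) = 7.481 servings → $2.62.
avocado only: max(1930/525, 249/12) = 20.75 servings → $28.01.
carrots + banana: the both-tight solution has a negative serving — not a feasible corner.
carrots + orange with both tight: 4.248 servings and 2.278 servings → $1.86.
carrots + avocado with both targets exact would need a negative amount; discard.
banana + orange with both tight: 3.97 servings and 1.894 servings → $2.05.
banana + avocado with both targets exact would need a negative amount; discard.
orange + avocado with both tight: 2.177 servings and 2.606 servings → $4.28.
So the least-cost plan costs $1.86.

$1.86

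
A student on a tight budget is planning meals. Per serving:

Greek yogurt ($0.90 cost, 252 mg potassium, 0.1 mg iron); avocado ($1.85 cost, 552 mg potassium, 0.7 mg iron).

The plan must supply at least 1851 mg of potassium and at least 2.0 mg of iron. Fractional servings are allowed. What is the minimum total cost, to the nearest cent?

For a min-cost LP with two ≥-constraints, a basic feasible solution has at most two positive variables.
Greek yogurt only: max(1851/252, 2.0/0.1) = 20 servings → $18.00.
avocado only: max(1851/552, 2.0/0.7) = 3.353 servings → $6.20.
Greek yogurt + avocado with both tight: 1.582 servings and 2.631 servings → $6.29.
Cheapest feasible corner: $6.20.

$6.20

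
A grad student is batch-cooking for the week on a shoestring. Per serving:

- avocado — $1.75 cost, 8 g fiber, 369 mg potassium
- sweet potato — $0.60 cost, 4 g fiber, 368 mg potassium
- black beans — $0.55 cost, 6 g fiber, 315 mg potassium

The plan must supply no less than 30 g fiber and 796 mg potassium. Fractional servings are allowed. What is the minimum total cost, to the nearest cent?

$2.75

With two linear requirements the optimum uses one or two foods; enumerate the corners.
avocado only: max(30/8, 796/369) = 3.75 servings → $6.56.
sweet potato only: max(30/4, 796/368) = 7.5 servings → $4.50.
black beans only: max(30/6, 796/315) = 5 servings → $2.75.
avocado + sweet potato: intersection lies outside the first quadrant.
avocado + black beans: intersection lies outside the first quadrant.
sweet potato + black beans with both targets exact would need a negative amount; discard.
So the least-cost plan costs $2.75.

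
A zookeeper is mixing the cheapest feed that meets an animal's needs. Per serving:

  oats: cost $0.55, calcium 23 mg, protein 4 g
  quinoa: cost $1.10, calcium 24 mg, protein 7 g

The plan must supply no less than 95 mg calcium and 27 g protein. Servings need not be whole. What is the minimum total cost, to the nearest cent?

oats only: max(95/23, 27/4) = 6.75 servings → $3.71.
quinoa only: max(95/24, 27/7) = 3.958 servings → $4.35.
oats + quinoa with both tight: 0.2615 servings and 3.708 servings → $4.22.
So the least-cost plan costs $3.71.

$3.71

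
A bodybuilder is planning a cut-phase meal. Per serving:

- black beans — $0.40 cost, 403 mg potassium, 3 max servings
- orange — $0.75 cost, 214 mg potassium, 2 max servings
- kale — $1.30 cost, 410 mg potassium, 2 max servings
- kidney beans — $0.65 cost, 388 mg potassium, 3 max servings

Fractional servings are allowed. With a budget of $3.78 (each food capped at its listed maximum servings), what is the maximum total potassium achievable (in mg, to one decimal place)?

Potassium per dollar: black beans 1008, kidney beans 596.9, kale 315.4, orange 285.3.
Take 3 servings of black beans: spends $1.20, +1209.0 mg potassium (running total 1209.0 mg).
Take 3 servings of kidney beans: spends $1.95, +1164.0 mg potassium (running total 2373.0 mg).
Take 0.4846 servings of kale: spends $0.63, +198.7 mg potassium (running total 2571.7 mg).
Filling greedily by potassium-per-dollar is optimal for one linear limit, giving 2571.7 mg.

2571.7 mg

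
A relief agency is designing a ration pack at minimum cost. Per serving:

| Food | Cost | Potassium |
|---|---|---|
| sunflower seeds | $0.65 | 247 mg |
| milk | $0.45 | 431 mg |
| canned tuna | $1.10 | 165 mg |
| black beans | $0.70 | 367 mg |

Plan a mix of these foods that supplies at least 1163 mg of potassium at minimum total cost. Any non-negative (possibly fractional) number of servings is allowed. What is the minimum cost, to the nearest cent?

Cost per mg of potassium: milk $0.0010, black beans $0.0019, sunflower seeds $0.0026, canned tuna $0.0067.
With no serving limits, use only milk: 1163 mg / 431 mg = 2.698 servings × $0.45 = $1.21.

$1.21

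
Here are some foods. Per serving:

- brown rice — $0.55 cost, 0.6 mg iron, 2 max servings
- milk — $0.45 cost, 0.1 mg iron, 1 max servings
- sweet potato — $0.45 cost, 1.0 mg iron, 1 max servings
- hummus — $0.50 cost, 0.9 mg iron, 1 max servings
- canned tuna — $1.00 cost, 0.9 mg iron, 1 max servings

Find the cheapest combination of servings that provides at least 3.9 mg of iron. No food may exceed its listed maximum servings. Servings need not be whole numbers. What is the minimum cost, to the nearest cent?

Cost per mg of iron: sweet potato $0.4500, hummus $0.5556, brown rice $0.9167, canned tuna $1.1111, milk $4.5000.
Take 1 serving of sweet potato: +1.0 mg iron for $0.45 (total $0.45, still need 2.9 mg).
Take 1 serving of hummus: +0.9 mg iron for $0.50 (total $0.95, still need 2.0 mg).
Take 2 servings of brown rice: +1.2 mg iron for $1.10 (total $2.05, still need 0.8 mg).
Take 0.8889 servings of canned tuna: +0.8 mg iron for $0.89 (total $2.94, still need 0.0 mg).
Greedy by cheapest-per-mg is optimal for a single linear constraint, so the minimum cost is $2.94.

$2.94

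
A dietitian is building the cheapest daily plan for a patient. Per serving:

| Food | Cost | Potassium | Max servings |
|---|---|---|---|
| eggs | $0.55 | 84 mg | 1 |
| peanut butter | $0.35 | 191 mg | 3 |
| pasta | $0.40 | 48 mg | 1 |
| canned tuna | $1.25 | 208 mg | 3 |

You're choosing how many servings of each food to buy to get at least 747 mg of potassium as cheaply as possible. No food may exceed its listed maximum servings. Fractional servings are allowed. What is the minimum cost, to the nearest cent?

Cost per mg of potassium: peanut butter $0.0018, canned tuna $0.0060, eggs $0.0065, pasta $0.0083.
Take 3 servings of peanut butter: +573.0 mg potassium for $1.05 (total $1.05, still need 174.0 mg).
Take 0.8365 servings of canned tuna: +174.0 mg potassium for $1.05 (total $2.10, still need 0.0 mg).
Greedy by cheapest-per-mg is optimal for a single linear constraint, so the minimum cost is $2.10.

$2.10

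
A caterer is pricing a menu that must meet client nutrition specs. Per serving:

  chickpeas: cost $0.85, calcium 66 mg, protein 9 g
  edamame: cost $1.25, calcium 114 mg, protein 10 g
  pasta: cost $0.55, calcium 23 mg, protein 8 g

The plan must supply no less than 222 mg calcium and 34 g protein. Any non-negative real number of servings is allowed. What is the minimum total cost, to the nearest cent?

$3.05

chickpeas only: max(222/66, 34/9) = 3.778 servings → $3.21.
edamame only: max(222/114, 34/10) = 3.4 servings → $4.25.
pasta only: max(222/23, 34/8) = 9.652 servings → $5.31.
chickpeas + edamame: intersection lies outside the first quadrant.
chickpeas + pasta with both tight: 3.097 servings and 0.7664 servings → $3.05.
edamame + pasta with both tight: 1.457 servings and 2.428 servings → $3.16.
Cheapest feasible corner: $3.05.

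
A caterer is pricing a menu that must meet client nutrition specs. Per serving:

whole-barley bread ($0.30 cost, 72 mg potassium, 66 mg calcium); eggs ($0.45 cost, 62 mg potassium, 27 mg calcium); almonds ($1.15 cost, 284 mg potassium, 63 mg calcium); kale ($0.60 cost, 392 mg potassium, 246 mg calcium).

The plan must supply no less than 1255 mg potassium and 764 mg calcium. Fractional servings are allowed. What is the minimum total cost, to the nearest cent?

For a min-cost LP with two ≥-constraints, a basic feasible solution has at most two positive variables.
whole-barley bread only: max(1255/72, 764/66) = 17.43 servings → $5.23.
eggs only: max(1255/62, 764/27) = 28.3 servings → $12.73.
almonds only: max(1255/284, 764/63) = 12.13 servings → $13.95.
kale only: max(1255/392, 764/246) = 3.202 servings → $1.92.
whole-barley bread + eggs with both tight: 6.277 servings and 12.95 servings → $7.71.
whole-barley bread + almonds with both tight: 9.707 servings and 1.958 servings → $5.16.
whole-barley bread + kale: intersection lies outside the first quadrant.
eggs + almonds: the both-tight solution has a negative serving — not a feasible corner.
eggs + kale with both tight: 1.98 servings and 2.888 servings → $2.62.
almonds + kale with both tight: 0.2046 servings and 3.053 servings → $2.07.
So the least-cost plan costs $1.92.

$1.92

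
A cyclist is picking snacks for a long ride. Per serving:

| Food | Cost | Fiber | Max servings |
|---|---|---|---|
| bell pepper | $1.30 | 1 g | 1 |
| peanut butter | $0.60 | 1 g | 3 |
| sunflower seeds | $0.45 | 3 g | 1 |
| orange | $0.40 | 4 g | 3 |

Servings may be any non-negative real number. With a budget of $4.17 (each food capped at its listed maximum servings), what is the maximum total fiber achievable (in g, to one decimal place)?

18.6 g

Fiber per dollar: orange 10, sunflower seeds 6.667, peanut butter 1.667, bell pepper 0.7692.
Take 3 servings of orange: spends $1.20, +12.0 g fiber (running total 12.0 g).
Take 1 serving of sunflower seeds: spends $0.45, +3.0 g fiber (running total 15.0 g).
Take 3 servings of peanut butter: spends $1.80, +3.0 g fiber (running total 18.0 g).
Take 0.5538 servings of bell pepper: spends $0.72, +0.6 g fiber (running total 18.6 g).
Filling greedily by fiber-per-dollar is optimal for one linear limit, giving 18.6 g.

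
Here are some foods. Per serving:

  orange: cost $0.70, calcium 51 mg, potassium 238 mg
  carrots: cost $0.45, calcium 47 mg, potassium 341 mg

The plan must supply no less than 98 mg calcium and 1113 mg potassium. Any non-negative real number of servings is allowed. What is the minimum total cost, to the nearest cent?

$1.47

At the optimum either one food covers both requirements or two foods hit both targets exactly; no other combination can be cheaper.
orange only: max(98/51, 1113/238) = 4.676 servings → $3.27.
carrots only: max(98/47, 1113/341) = 3.264 servings → $1.47.
orange + carrots: the both-tight solution has a negative serving — not a feasible corner.
The minimum over all feasible corners is $1.47.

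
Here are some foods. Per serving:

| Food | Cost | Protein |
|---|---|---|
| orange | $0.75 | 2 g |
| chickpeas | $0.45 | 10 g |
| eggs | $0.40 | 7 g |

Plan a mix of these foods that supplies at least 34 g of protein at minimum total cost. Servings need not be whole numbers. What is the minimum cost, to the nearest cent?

Cost per g of protein: chickpeas $0.0450, eggs $0.0571, orange $0.3750.
With no serving limits, use only chickpeas: 34 g / 10 g = 3.4 servings × $0.45 = $1.53.

$1.53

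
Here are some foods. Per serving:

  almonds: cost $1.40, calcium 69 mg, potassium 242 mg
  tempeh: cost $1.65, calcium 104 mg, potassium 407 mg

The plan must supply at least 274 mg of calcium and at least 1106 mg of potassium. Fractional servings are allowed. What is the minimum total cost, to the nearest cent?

This is a tiny linear program; its minimum lies at a vertex of the feasible set. List the vertices and price them.
almonds only: max(274/69, 1106/242) = 4.57 servings → $6.40.
tempeh only: max(274/104, 1106/407) = 2.717 servings → $4.48.
almonds + tempeh with both targets exact would need a negative amount; discard.
Cheapest feasible corner: $4.48.

$4.48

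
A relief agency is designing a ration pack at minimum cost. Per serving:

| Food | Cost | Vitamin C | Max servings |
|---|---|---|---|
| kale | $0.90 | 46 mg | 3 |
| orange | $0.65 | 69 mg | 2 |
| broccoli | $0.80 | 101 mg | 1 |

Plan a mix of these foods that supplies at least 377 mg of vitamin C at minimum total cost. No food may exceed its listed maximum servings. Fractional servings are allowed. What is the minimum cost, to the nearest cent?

$4.80

Cost per mg of vitamin C: broccoli $0.0079, orange $0.0094, kale $0.0196.
Take 1 serving of broccoli: +101.0 mg vitamin C for $0.80 (total $0.80, still need 276.0 mg).
Take 2 servings of orange: +138.0 mg vitamin C for $1.30 (total $2.10, still need 138.0 mg).
Take 3 servings of kale: +138.0 mg vitamin C for $2.70 (total $4.80, still need 0.0 mg).
Filling from the cheapest source first is optimal under one linear minimum: $4.80.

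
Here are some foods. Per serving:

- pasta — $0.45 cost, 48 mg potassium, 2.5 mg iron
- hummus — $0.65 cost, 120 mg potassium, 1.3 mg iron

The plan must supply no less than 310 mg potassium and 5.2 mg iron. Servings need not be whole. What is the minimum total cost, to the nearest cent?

$1.86

An LP optimum is at a vertex; with two nutrient constraints at most two foods are used. Check each candidate.
pasta only: max(310/48, 5.2/2.5) = 6.458 servings → $2.91.
hummus only: max(310/120, 5.2/1.3) = 4 servings → $2.60.
pasta + hummus with both tight: 0.9301 servings and 2.211 servings → $1.86.
The minimum over all feasible corners is $1.86.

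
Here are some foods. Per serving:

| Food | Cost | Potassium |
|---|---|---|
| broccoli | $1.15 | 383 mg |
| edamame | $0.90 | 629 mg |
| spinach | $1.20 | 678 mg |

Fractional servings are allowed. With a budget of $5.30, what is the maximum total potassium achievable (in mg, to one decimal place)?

Potassium per dollar: edamame 698.9, spinach 565, broccoli 333.
With no serving limits, spend the whole cost allowance on edamame: $5.30 / $0.90 × 629 mg = 3704.1 mg.

3704.1 mg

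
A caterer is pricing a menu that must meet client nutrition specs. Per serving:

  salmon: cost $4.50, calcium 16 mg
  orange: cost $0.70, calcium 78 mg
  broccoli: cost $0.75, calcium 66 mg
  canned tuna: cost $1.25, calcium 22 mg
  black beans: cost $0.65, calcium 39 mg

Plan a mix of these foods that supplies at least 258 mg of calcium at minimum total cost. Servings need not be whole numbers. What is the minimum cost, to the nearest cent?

$2.32

Cost per mg of calcium: orange $0.0090, broccoli $0.0114, black beans $0.0167, canned tuna $0.0568, salmon $0.2812.
With no serving limits, use only orange: 258 mg / 78 mg = 3.308 servings × $0.70 = $2.32.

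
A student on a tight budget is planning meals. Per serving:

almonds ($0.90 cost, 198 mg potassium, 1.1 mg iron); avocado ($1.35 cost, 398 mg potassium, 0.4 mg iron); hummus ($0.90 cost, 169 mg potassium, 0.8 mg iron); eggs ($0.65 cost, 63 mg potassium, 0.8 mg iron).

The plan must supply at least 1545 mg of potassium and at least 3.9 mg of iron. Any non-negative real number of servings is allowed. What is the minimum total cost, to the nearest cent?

$5.84

Minimising a linear cost over {potassium ≥ 1545, iron ≥ 3.9, servings ≥ 0} — the optimum is at a vertex, using one or two foods.
almonds only: max(1545/198, 3.9/1.1) = 7.803 servings → $7.02.
avocado only: max(1545/398, 3.9/0.4) = 9.75 servings → $13.16.
hummus only: max(1545/169, 3.9/0.8) = 9.142 servings → $8.23.
eggs only: max(1545/63, 3.9/0.8) = 24.52 servings → $15.94.
almonds + avocado with both tight: 2.605 servings and 2.586 servings → $5.84.
almonds + hummus with both targets exact would need a negative amount; discard.
almonds + eggs: the both-tight solution has a negative serving — not a feasible corner.
avocado + hummus with both tight: 2.3 servings and 3.725 servings → $6.46.
avocado + eggs with both tight: 3.378 servings and 3.186 servings → $6.63.
hummus + eggs: intersection lies outside the first quadrant.
Cheapest feasible corner: $5.84.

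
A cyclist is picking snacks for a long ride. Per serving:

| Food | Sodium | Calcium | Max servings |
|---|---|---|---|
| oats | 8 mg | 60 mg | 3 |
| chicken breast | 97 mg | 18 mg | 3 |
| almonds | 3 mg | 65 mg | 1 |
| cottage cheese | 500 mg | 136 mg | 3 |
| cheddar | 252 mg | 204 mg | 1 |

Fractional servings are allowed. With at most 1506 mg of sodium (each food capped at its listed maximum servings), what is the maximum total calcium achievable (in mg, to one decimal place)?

Calcium per mg sodium: almonds 21.67, oats 7.5, cheddar 0.8095, cottage cheese 0.272, chicken breast 0.1856.
Take 1 serving of almonds: uses 3 mg sodium, +65.0 mg calcium (running total 65.0 mg).
Take 3 servings of oats: uses 24 mg sodium, +180.0 mg calcium (running total 245.0 mg).
Take 1 serving of cheddar: uses 252 mg sodium, +204.0 mg calcium (running total 449.0 mg).
Take 2.454 servings of cottage cheese: uses 1227 mg sodium, +333.7 mg calcium (running total 782.7 mg).
Filling greedily by calcium-per-mg sodium is optimal for one linear limit, giving 782.7 mg.

782.7 mg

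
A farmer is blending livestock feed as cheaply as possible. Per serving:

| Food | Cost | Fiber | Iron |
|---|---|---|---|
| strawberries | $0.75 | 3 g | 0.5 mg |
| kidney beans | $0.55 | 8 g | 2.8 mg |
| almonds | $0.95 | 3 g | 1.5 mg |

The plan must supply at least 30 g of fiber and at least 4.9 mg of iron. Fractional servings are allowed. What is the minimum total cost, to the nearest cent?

At the optimum either one food covers both requirements or two foods hit both targets exactly; no other combination can be cheaper.
strawberries only: max(30/3, 4.9/0.5) = 10 servings → $7.50.
kidney beans only: max(30/8, 4.9/2.8) = 3.75 servings → $2.06.
almonds only: max(30/3, 4.9/1.5) = 10 servings → $9.50.
strawberries + kidney beans: intersection lies outside the first quadrant.
strawberries + almonds: intersection lies outside the first quadrant.
kidney beans + almonds with both targets exact would need a negative amount; discard.
Cheapest feasible corner: $2.06.

$2.06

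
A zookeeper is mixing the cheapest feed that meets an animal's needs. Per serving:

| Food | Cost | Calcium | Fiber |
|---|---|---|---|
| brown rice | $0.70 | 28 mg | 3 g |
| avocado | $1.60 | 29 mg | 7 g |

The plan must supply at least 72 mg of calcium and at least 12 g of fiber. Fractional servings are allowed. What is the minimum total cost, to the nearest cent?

$2.76

With two linear requirements the optimum uses one or two foods; enumerate the corners.
brown rice only: max(72/28, 12/3) = 4 servings → $2.80.
avocado only: max(72/29, 12/7) = 2.483 servings → $3.97.
brown rice + avocado with both tight: 1.431 servings and 1.101 servings → $2.76.
The minimum over all feasible corners is $2.76.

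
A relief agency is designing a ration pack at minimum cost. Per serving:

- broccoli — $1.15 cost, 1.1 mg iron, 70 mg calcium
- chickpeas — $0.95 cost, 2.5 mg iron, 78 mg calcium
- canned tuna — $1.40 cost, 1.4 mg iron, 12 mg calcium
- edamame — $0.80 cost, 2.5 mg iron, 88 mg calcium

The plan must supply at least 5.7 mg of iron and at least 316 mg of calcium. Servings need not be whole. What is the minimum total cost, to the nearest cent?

$2.87

broccoli only: max(5.7/1.1, 316/70) = 5.182 servings → $5.96.
chickpeas only: max(5.7/2.5, 316/78) = 4.051 servings → $3.85.
canned tuna only: max(5.7/1.4, 316/12) = 26.33 servings → $36.87.
edamame only: max(5.7/2.5, 316/88) = 3.591 servings → $2.87.
broccoli + chickpeas with both tight: 3.872 servings and 0.5762 servings → $5.00.
broccoli + canned tuna with both tight: 4.41 servings and 0.6061 servings → $5.92.
broccoli + edamame with both tight: 3.688 servings and 0.6573 servings → $4.77.
chickpeas + canned tuna: the both-tight solution has a negative serving — not a feasible corner.
chickpeas + edamame with both targets exact would need a negative amount; discard.
canned tuna + edamame with both targets exact would need a negative amount; discard.
So the least-cost plan costs $2.87.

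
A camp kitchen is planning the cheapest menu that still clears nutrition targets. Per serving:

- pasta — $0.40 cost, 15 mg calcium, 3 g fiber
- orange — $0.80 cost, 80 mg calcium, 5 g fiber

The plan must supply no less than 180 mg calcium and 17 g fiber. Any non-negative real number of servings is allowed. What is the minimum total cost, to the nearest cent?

$2.50

An LP optimum is at a vertex; with two nutrient constraints at most two foods are used. Check each candidate.
pasta only: max(180/15, 17/3) = 12 servings → $4.80.
orange only: max(180/80, 17/5) = 3.4 servings → $2.72.
pasta + orange with both tight: 2.788 servings and 1.727 servings → $2.50.
The minimum over all feasible corners is $2.50.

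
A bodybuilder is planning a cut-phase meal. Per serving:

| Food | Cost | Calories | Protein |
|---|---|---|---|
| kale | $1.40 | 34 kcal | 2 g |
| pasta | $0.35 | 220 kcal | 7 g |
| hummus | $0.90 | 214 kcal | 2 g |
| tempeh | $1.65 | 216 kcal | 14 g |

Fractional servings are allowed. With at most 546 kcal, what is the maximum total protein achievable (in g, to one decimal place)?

35.4 g

Protein per kcal: tempeh 0.06481, kale 0.05882, pasta 0.03182, hummus 0.009346.
With no serving limits, spend the whole calories allowance on tempeh: 546 kcal / 216 kcal × 14 g = 35.4 g.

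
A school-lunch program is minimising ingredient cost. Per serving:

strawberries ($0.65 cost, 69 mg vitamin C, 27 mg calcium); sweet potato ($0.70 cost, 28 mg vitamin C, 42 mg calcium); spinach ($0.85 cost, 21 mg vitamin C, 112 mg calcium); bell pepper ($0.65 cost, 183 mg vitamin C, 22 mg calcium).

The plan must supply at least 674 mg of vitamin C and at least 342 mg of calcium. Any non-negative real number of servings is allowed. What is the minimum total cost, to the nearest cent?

The cheapest plan sits at a corner of the feasible region — with two constraints it uses at most two foods.
strawberries only: max(674/69, 342/27) = 12.67 servings → $8.23.
sweet potato only: max(674/28, 342/42) = 24.07 servings → $16.85.
spinach only: max(674/21, 342/112) = 32.1 servings → $27.28.
bell pepper only: max(674/183, 342/22) = 15.55 servings → $10.10.
strawberries + sweet potato with both tight: 8.745 servings and 2.521 servings → $7.45.
strawberries + spinach with both tight: 9.539 servings and 0.7541 servings → $6.84.
strawberries + bell pepper: the both-tight solution has a negative serving — not a feasible corner.
sweet potato + spinach with both targets exact would need a negative amount; discard.
sweet potato + bell pepper with both tight: 6.755 servings and 2.65 servings → $6.45.
spinach + bell pepper with both tight: 2.384 servings and 3.41 servings → $4.24.
The minimum over all feasible corners is $4.24.

$4.24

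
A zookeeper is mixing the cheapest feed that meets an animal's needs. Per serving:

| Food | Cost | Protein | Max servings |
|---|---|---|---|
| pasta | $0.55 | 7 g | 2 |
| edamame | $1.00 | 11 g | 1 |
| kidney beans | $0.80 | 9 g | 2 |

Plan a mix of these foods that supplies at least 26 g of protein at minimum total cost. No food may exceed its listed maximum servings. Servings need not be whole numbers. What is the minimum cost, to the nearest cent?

$2.17

Cost per g of protein: pasta $0.0786, kidney beans $0.0889, edamame $0.0909.
Take 2 servings of pasta: +14.0 g protein for $1.10 (total $1.10, still need 12.0 g).
Take 1.333 servings of kidney beans: +12.0 g protein for $1.07 (total $2.17, still need 0.0 g).
Filling from the cheapest source first is optimal under one linear minimum: $2.17.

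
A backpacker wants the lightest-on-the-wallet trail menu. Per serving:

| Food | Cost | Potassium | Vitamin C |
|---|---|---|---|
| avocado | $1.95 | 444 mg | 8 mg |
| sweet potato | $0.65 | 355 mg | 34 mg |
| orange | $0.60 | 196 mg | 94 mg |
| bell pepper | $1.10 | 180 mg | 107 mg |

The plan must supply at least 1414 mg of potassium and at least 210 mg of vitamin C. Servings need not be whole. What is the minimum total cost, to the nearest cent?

Two binding constraints pin down two serving amounts, so the optimal mix uses at most two foods. The candidates are each food alone (scaled to the tighter of potassium/vitamin C) and each pair with both constraints tight.
avocado only: max(1414/444, 210/8) = 26.25 servings → $51.19.
sweet potato only: max(1414/355, 210/34) = 6.176 servings → $4.01.
orange only: max(1414/196, 210/94) = 7.214 servings → $4.33.
bell pepper only: max(1414/180, 210/107) = 7.856 servings → $8.64.
avocado + sweet potato: the both-tight solution has a negative serving — not a feasible corner.
avocado + orange with both tight: 2.284 servings and 2.04 servings → $5.68.
avocado + bell pepper with both tight: 2.464 servings and 1.778 servings → $6.76.
sweet potato + orange with both tight: 3.436 servings and 0.9913 servings → $2.83.
sweet potato + bell pepper with both tight: 3.562 servings and 0.8308 servings → $3.23.
orange + bell pepper: intersection lies outside the first quadrant.
The minimum over all feasible corners is $2.83.

$2.83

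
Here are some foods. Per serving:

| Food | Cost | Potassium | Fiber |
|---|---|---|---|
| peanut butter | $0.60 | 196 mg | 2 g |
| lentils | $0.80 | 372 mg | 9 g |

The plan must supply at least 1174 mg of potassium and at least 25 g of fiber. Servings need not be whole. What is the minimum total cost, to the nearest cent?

With two linear requirements the optimum uses one or two foods; enumerate the corners.
peanut butter only: max(1174/196, 25/2) = 12.5 servings → $7.50.
lentils only: max(1174/372, 25/9) = 3.156 servings → $2.52.
peanut butter + lentils with both tight: 1.241 servings and 2.502 servings → $2.75.
Cheapest feasible corner: $2.52.

$2.52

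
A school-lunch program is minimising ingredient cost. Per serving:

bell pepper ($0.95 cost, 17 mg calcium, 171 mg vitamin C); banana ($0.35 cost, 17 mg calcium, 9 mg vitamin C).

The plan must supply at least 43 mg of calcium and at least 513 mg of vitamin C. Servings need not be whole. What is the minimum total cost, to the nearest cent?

Compare the cost at each extreme point of the feasible region.
bell pepper only: max(43/17, 513/171) = 3 servings → $2.85.
banana only: max(43/17, 513/9) = 57 servings → $19.95.
bell pepper + banana: intersection lies outside the first quadrant.
Cheapest feasible corner: $2.85.

$2.85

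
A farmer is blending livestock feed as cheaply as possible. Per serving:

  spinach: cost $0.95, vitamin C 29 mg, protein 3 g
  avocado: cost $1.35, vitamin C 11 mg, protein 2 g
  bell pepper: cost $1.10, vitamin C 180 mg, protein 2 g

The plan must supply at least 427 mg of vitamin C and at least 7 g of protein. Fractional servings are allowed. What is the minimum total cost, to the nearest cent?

Check every corner: each single food scaled to meet both minima, and each pair solved so both constraints bind.
spinach only: max(427/29, 7/3) = 14.72 servings → $13.99.
avocado only: max(427/11, 7/2) = 38.82 servings → $52.40.
bell pepper only: max(427/180, 7/2) = 3.5 servings → $3.85.
spinach + avocado: the both-tight solution has a negative serving — not a feasible corner.
spinach + bell pepper with both tight: 0.8423 servings and 2.237 servings → $3.26.
avocado + bell pepper with both tight: 1.201 servings and 2.299 servings → $4.15.
So the least-cost plan costs $3.26.

$3.26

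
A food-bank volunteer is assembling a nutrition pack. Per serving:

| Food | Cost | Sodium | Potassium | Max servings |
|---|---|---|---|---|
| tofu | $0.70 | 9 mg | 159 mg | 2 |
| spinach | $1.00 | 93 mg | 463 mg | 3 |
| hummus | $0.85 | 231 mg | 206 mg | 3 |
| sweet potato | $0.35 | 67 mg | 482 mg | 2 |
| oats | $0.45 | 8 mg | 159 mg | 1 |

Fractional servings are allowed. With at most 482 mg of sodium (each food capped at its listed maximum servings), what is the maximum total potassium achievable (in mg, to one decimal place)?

2868.3 mg

Potassium per mg sodium: oats 19.88, tofu 17.67, sweet potato 7.194, spinach 4.978, hummus 0.8918.
Take 1 serving of oats: uses 8 mg sodium, +159.0 mg potassium (running total 159.0 mg).
Take 2 servings of tofu: uses 18 mg sodium, +318.0 mg potassium (running total 477.0 mg).
Take 2 servings of sweet potato: uses 134 mg sodium, +964.0 mg potassium (running total 1441.0 mg).
Take 3 servings of spinach: uses 279 mg sodium, +1389.0 mg potassium (running total 2830.0 mg).
Take 0.1861 servings of hummus: uses 43 mg sodium, +38.3 mg potassium (running total 2868.3 mg).
Greedy by best ratio exhausts the sodium allowance optimally: 2868.3 mg.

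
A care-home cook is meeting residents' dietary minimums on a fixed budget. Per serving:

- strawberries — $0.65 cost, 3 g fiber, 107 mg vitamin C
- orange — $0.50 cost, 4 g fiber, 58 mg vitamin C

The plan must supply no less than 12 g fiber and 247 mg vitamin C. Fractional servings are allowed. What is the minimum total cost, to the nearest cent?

Minimising a linear cost over {fiber ≥ 12, vitamin C ≥ 247, servings ≥ 0} — the optimum is at a vertex, using one or two foods.
strawberries only: max(12/3, 247/107) = 4 servings → $2.60.
orange only: max(12/4, 247/58) = 4.259 servings → $2.13.
strawberries + orange with both tight: 1.15 servings and 2.138 servings → $1.82.
Cheapest feasible corner: $1.82.

$1.82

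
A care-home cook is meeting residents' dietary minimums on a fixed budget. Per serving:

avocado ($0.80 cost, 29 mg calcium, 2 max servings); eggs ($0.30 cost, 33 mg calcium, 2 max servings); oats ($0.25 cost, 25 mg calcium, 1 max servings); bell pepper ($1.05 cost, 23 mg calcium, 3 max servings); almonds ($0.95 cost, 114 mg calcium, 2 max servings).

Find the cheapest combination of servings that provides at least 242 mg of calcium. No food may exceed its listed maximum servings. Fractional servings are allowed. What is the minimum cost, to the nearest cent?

Cost per mg of calcium: almonds $0.0083, eggs $0.0091, oats $0.0100, avocado $0.0276, bell pepper $0.0457.
Take 2 servings of almonds: +228.0 mg calcium for $1.90 (total $1.90, still need 14.0 mg).
Take 0.4242 servings of eggs: +14.0 mg calcium for $0.13 (total $2.03, still need 0.0 mg).
Filling from the cheapest source first is optimal under one linear minimum: $2.03.

$2.03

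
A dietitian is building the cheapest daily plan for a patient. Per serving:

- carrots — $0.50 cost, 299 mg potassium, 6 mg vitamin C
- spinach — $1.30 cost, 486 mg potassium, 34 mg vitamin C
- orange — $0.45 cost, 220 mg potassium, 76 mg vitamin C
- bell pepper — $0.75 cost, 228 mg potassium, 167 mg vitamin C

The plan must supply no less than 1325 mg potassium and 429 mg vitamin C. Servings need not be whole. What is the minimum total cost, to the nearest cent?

$2.68

Two binding constraints pin down two serving amounts, so the optimal mix uses at most two foods. The candidates are each food alone (scaled to the tighter of potassium/vitamin C) and each pair with both constraints tight.
carrots only: max(1325/299, 429/6) = 71.5 servings → $35.75.
spinach only: max(1325/486, 429/34) = 12.62 servings → $16.40.
orange only: max(1325/220, 429/76) = 6.023 servings → $2.71.
bell pepper only: max(1325/228, 429/167) = 5.811 servings → $4.36.
carrots + spinach: the both-tight solution has a negative serving — not a feasible corner.
carrots + orange with both tight: 0.2953 servings and 5.621 servings → $2.68.
carrots + bell pepper with both tight: 2.542 servings and 2.478 servings → $3.13.
spinach + orange with both tight: 0.2146 servings and 5.549 servings → $2.78.
spinach + bell pepper with both tight: 1.682 servings and 2.226 servings → $3.86.
orange + bell pepper with both targets exact would need a negative amount; discard.
Cheapest feasible corner: $2.68.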